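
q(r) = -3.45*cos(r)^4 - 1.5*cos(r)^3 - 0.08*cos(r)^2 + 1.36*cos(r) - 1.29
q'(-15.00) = 3.21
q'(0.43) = 5.36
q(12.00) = -2.85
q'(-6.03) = 3.89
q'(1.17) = 0.19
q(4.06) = -2.28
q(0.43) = -3.60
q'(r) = 13.8*sin(r)*cos(r)^3 + 4.5*sin(r)*cos(r)^2 + 0.16*sin(r)*cos(r) - 1.36*sin(r)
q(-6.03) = -4.44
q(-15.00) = -2.86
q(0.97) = -1.17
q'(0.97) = 2.20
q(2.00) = -1.87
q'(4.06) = 2.29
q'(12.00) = -5.51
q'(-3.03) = 1.18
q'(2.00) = -1.49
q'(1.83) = -1.29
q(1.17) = -0.94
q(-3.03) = -4.61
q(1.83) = -1.63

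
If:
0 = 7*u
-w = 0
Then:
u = 0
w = 0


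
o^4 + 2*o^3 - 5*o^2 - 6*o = o*(o - 2)*(o + 1)*(o + 3)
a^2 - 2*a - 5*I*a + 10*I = (a - 2)*(a - 5*I)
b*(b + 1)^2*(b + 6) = b^4 + 8*b^3 + 13*b^2 + 6*b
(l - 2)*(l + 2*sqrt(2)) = l^2 - 2*l + 2*sqrt(2)*l - 4*sqrt(2)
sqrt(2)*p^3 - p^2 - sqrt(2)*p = p*(p - sqrt(2))*(sqrt(2)*p + 1)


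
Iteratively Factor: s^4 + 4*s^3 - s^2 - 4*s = (s + 4)*(s^3 - s) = s*(s + 4)*(s^2 - 1) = s*(s - 1)*(s + 4)*(s + 1)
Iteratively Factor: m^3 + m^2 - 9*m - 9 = (m + 1)*(m^2 - 9) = (m - 3)*(m + 1)*(m + 3)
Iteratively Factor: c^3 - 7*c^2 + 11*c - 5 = (c - 5)*(c^2 - 2*c + 1) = (c - 5)*(c - 1)*(c - 1)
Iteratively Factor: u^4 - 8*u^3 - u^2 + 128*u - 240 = (u - 5)*(u^3 - 3*u^2 - 16*u + 48) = (u - 5)*(u + 4)*(u^2 - 7*u + 12) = (u - 5)*(u - 3)*(u + 4)*(u - 4)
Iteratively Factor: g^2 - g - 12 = (g + 3)*(g - 4)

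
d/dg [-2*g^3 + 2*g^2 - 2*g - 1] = -6*g^2 + 4*g - 2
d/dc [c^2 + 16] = 2*c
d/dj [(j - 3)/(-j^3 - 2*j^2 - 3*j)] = (-j*(j^2 + 2*j + 3) + (j - 3)*(3*j^2 + 4*j + 3))/(j^2*(j^2 + 2*j + 3)^2)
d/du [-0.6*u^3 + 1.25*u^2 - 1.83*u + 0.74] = -1.8*u^2 + 2.5*u - 1.83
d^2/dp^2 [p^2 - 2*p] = 2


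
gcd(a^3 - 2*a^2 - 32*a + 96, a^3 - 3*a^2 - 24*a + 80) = a^2 - 8*a + 16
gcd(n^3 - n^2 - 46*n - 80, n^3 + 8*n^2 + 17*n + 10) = n^2 + 7*n + 10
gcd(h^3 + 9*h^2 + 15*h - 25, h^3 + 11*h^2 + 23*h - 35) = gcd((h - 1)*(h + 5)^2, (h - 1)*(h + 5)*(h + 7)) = h^2 + 4*h - 5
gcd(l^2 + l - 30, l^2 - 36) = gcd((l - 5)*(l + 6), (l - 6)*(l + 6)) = l + 6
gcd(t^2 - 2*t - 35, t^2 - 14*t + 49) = t - 7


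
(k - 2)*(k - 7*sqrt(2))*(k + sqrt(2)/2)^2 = k^4 - 6*sqrt(2)*k^3 - 2*k^3 - 27*k^2/2 + 12*sqrt(2)*k^2 - 7*sqrt(2)*k/2 + 27*k + 7*sqrt(2)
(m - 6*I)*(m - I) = m^2 - 7*I*m - 6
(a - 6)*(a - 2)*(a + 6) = a^3 - 2*a^2 - 36*a + 72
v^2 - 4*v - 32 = (v - 8)*(v + 4)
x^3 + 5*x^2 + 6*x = x*(x + 2)*(x + 3)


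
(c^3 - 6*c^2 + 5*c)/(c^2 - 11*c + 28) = c*(c^2 - 6*c + 5)/(c^2 - 11*c + 28)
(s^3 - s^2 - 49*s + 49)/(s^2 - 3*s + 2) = (s^2 - 49)/(s - 2)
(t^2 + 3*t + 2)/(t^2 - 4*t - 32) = (t^2 + 3*t + 2)/(t^2 - 4*t - 32)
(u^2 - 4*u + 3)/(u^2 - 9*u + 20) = (u^2 - 4*u + 3)/(u^2 - 9*u + 20)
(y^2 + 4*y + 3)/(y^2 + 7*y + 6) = (y + 3)/(y + 6)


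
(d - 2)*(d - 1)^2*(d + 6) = d^4 + 2*d^3 - 19*d^2 + 28*d - 12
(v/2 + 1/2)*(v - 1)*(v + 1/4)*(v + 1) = v^4/2 + 5*v^3/8 - 3*v^2/8 - 5*v/8 - 1/8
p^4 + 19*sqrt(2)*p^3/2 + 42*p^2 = p^2*(p + 7*sqrt(2)/2)*(p + 6*sqrt(2))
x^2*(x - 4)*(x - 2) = x^4 - 6*x^3 + 8*x^2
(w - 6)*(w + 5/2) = w^2 - 7*w/2 - 15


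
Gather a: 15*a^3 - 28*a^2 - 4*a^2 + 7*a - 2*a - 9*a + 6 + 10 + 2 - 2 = 15*a^3 - 32*a^2 - 4*a + 16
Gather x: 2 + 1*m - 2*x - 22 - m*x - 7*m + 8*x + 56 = -6*m + x*(6 - m) + 36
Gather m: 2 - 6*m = 2 - 6*m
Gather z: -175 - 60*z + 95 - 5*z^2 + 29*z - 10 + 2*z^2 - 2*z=-3*z^2 - 33*z - 90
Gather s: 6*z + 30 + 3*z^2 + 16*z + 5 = 3*z^2 + 22*z + 35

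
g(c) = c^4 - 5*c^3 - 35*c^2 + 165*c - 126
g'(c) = 4*c^3 - 15*c^2 - 70*c + 165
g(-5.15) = -517.64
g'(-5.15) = -418.70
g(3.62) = -52.82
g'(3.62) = -95.21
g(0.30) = -79.78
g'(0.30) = 142.76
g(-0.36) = -189.69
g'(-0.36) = 188.07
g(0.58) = -42.94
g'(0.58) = 120.13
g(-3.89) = -774.17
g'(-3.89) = -25.14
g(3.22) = -17.02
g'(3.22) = -82.38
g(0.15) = -102.05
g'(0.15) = 154.18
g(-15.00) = 57024.00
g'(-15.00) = -15660.00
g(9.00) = 1440.00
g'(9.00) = 1236.00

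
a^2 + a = a*(a + 1)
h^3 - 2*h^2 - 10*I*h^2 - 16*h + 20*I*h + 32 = (h - 2)*(h - 8*I)*(h - 2*I)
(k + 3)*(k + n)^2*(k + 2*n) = k^4 + 4*k^3*n + 3*k^3 + 5*k^2*n^2 + 12*k^2*n + 2*k*n^3 + 15*k*n^2 + 6*n^3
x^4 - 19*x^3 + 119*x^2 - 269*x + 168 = (x - 8)*(x - 7)*(x - 3)*(x - 1)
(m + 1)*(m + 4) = m^2 + 5*m + 4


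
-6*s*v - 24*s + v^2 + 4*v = (-6*s + v)*(v + 4)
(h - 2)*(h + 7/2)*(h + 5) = h^3 + 13*h^2/2 + h/2 - 35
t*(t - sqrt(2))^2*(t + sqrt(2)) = t^4 - sqrt(2)*t^3 - 2*t^2 + 2*sqrt(2)*t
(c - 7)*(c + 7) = c^2 - 49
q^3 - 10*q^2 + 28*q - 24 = (q - 6)*(q - 2)^2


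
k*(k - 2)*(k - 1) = k^3 - 3*k^2 + 2*k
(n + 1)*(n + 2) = n^2 + 3*n + 2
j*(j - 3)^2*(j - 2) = j^4 - 8*j^3 + 21*j^2 - 18*j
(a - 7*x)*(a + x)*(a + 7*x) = a^3 + a^2*x - 49*a*x^2 - 49*x^3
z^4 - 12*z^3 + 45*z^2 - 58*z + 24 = (z - 6)*(z - 4)*(z - 1)^2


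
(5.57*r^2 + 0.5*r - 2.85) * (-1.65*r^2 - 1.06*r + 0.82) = -9.1905*r^4 - 6.7292*r^3 + 8.7399*r^2 + 3.431*r - 2.337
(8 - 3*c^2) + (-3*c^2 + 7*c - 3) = -6*c^2 + 7*c + 5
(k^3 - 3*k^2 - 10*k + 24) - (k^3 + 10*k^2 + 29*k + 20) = -13*k^2 - 39*k + 4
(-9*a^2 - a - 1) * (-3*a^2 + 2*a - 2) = 27*a^4 - 15*a^3 + 19*a^2 + 2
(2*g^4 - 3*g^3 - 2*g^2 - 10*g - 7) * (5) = 10*g^4 - 15*g^3 - 10*g^2 - 50*g - 35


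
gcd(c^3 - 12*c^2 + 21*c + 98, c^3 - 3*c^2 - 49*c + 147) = c - 7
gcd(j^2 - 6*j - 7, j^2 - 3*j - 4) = j + 1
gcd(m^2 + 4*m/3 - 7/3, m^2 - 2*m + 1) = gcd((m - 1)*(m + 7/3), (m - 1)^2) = m - 1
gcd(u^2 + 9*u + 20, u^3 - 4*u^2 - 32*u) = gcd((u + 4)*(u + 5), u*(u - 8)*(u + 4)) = u + 4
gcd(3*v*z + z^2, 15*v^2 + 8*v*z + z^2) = 3*v + z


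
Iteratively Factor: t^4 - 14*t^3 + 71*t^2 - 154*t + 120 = (t - 4)*(t^3 - 10*t^2 + 31*t - 30) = (t - 5)*(t - 4)*(t^2 - 5*t + 6) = (t - 5)*(t - 4)*(t - 3)*(t - 2)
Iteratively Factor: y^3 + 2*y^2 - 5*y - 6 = (y + 3)*(y^2 - y - 2) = (y + 1)*(y + 3)*(y - 2)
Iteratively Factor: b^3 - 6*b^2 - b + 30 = (b - 5)*(b^2 - b - 6) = (b - 5)*(b - 3)*(b + 2)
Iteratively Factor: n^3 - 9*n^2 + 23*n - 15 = (n - 5)*(n^2 - 4*n + 3) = (n - 5)*(n - 1)*(n - 3)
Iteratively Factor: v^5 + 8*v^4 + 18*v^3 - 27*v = (v + 3)*(v^4 + 5*v^3 + 3*v^2 - 9*v) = (v + 3)^2*(v^3 + 2*v^2 - 3*v) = (v + 3)^3*(v^2 - v) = v*(v + 3)^3*(v - 1)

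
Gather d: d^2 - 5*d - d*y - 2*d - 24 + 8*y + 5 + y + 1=d^2 + d*(-y - 7) + 9*y - 18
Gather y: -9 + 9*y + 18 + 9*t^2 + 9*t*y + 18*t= 9*t^2 + 18*t + y*(9*t + 9) + 9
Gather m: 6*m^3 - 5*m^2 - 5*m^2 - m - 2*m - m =6*m^3 - 10*m^2 - 4*m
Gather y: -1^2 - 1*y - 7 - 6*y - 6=-7*y - 14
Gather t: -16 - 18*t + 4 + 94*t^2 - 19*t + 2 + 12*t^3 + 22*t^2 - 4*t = 12*t^3 + 116*t^2 - 41*t - 10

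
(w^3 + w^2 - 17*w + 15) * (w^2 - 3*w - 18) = w^5 - 2*w^4 - 38*w^3 + 48*w^2 + 261*w - 270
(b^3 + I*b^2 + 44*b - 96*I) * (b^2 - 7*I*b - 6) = b^5 - 6*I*b^4 + 45*b^3 - 410*I*b^2 - 936*b + 576*I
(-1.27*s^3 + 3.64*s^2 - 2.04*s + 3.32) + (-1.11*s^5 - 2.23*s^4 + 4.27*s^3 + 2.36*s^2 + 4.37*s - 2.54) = -1.11*s^5 - 2.23*s^4 + 3.0*s^3 + 6.0*s^2 + 2.33*s + 0.78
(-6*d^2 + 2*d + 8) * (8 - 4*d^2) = 24*d^4 - 8*d^3 - 80*d^2 + 16*d + 64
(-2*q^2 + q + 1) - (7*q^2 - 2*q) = -9*q^2 + 3*q + 1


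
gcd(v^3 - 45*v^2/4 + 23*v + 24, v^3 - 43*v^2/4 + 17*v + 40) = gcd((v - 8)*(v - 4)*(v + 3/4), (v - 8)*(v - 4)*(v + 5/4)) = v^2 - 12*v + 32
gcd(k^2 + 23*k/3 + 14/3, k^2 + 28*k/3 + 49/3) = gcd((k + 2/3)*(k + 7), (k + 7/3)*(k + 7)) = k + 7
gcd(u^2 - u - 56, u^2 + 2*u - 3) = 1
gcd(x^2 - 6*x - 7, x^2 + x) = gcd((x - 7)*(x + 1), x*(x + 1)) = x + 1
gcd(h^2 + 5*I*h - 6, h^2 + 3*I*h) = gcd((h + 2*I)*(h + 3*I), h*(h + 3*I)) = h + 3*I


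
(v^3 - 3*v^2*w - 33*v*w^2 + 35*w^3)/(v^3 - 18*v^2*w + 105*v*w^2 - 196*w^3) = (v^2 + 4*v*w - 5*w^2)/(v^2 - 11*v*w + 28*w^2)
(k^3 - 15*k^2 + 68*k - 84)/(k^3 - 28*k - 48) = (k^2 - 9*k + 14)/(k^2 + 6*k + 8)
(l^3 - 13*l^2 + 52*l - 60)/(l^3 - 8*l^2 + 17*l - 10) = (l - 6)/(l - 1)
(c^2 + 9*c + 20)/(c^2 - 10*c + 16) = (c^2 + 9*c + 20)/(c^2 - 10*c + 16)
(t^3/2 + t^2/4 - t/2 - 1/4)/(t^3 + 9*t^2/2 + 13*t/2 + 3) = (2*t^2 - t - 1)/(2*(2*t^2 + 7*t + 6))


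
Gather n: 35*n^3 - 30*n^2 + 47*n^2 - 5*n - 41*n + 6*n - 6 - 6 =35*n^3 + 17*n^2 - 40*n - 12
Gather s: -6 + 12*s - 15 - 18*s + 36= 15 - 6*s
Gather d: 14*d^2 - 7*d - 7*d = 14*d^2 - 14*d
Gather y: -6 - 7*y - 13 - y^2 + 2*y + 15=-y^2 - 5*y - 4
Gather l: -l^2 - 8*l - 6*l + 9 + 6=-l^2 - 14*l + 15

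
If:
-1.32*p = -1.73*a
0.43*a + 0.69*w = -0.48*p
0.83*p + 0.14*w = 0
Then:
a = 0.00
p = 0.00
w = 0.00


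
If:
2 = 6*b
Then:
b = 1/3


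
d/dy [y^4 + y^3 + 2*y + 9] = 4*y^3 + 3*y^2 + 2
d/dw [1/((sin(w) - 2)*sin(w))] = 2*(1 - sin(w))*cos(w)/((sin(w) - 2)^2*sin(w)^2)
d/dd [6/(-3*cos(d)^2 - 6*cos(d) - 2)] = -36*(cos(d) + 1)*sin(d)/(3*cos(d)^2 + 6*cos(d) + 2)^2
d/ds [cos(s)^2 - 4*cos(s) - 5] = 2*(2 - cos(s))*sin(s)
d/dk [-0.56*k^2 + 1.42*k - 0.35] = 1.42 - 1.12*k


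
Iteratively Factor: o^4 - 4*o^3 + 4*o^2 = (o - 2)*(o^3 - 2*o^2) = o*(o - 2)*(o^2 - 2*o) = o^2*(o - 2)*(o - 2)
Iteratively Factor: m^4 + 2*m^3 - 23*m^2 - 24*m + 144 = (m + 4)*(m^3 - 2*m^2 - 15*m + 36) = (m + 4)^2*(m^2 - 6*m + 9) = (m - 3)*(m + 4)^2*(m - 3)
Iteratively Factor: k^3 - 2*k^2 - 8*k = (k)*(k^2 - 2*k - 8) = k*(k + 2)*(k - 4)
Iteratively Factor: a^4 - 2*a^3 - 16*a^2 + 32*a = (a)*(a^3 - 2*a^2 - 16*a + 32) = a*(a + 4)*(a^2 - 6*a + 8) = a*(a - 4)*(a + 4)*(a - 2)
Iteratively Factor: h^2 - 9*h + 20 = (h - 4)*(h - 5)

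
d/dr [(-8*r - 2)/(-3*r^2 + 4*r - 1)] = 4*(-6*r^2 - 3*r + 4)/(9*r^4 - 24*r^3 + 22*r^2 - 8*r + 1)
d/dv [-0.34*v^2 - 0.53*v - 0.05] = -0.68*v - 0.53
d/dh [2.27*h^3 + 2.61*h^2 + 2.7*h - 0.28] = 6.81*h^2 + 5.22*h + 2.7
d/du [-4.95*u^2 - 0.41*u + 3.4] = -9.9*u - 0.41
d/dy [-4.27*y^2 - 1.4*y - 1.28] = -8.54*y - 1.4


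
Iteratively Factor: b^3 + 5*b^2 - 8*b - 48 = (b + 4)*(b^2 + b - 12) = (b + 4)^2*(b - 3)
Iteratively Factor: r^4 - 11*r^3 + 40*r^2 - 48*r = (r)*(r^3 - 11*r^2 + 40*r - 48) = r*(r - 3)*(r^2 - 8*r + 16) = r*(r - 4)*(r - 3)*(r - 4)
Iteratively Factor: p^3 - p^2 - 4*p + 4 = (p - 1)*(p^2 - 4) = (p - 2)*(p - 1)*(p + 2)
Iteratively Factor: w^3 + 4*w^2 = (w + 4)*(w^2) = w*(w + 4)*(w)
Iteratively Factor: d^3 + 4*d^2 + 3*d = (d)*(d^2 + 4*d + 3) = d*(d + 3)*(d + 1)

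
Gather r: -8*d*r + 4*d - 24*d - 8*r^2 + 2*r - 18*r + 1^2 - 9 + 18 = -20*d - 8*r^2 + r*(-8*d - 16) + 10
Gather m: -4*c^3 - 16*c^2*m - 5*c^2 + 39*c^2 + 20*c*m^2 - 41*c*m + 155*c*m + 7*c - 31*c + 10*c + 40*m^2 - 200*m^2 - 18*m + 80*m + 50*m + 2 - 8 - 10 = -4*c^3 + 34*c^2 - 14*c + m^2*(20*c - 160) + m*(-16*c^2 + 114*c + 112) - 16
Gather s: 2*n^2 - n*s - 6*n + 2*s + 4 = 2*n^2 - 6*n + s*(2 - n) + 4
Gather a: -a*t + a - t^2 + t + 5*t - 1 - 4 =a*(1 - t) - t^2 + 6*t - 5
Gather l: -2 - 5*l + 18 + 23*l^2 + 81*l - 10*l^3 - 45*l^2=-10*l^3 - 22*l^2 + 76*l + 16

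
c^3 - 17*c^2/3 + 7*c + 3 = (c - 3)^2*(c + 1/3)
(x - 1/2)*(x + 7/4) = x^2 + 5*x/4 - 7/8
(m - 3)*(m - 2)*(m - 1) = m^3 - 6*m^2 + 11*m - 6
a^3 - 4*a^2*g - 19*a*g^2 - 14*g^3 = (a - 7*g)*(a + g)*(a + 2*g)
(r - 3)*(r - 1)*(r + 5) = r^3 + r^2 - 17*r + 15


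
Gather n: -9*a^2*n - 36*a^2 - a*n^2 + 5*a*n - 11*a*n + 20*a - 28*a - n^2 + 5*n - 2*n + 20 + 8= -36*a^2 - 8*a + n^2*(-a - 1) + n*(-9*a^2 - 6*a + 3) + 28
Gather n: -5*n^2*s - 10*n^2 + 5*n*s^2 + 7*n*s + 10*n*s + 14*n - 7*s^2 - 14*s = n^2*(-5*s - 10) + n*(5*s^2 + 17*s + 14) - 7*s^2 - 14*s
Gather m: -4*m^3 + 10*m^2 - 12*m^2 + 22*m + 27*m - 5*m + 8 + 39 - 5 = -4*m^3 - 2*m^2 + 44*m + 42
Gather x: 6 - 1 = 5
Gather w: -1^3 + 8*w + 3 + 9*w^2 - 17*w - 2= 9*w^2 - 9*w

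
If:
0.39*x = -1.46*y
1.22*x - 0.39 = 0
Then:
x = 0.32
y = -0.09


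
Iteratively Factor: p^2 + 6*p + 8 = (p + 4)*(p + 2)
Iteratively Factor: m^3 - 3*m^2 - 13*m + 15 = (m - 1)*(m^2 - 2*m - 15) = (m - 1)*(m + 3)*(m - 5)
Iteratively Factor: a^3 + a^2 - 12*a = (a - 3)*(a^2 + 4*a) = a*(a - 3)*(a + 4)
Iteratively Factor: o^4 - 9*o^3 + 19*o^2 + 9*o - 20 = (o - 5)*(o^3 - 4*o^2 - o + 4) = (o - 5)*(o + 1)*(o^2 - 5*o + 4) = (o - 5)*(o - 4)*(o + 1)*(o - 1)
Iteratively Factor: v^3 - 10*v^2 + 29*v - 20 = (v - 5)*(v^2 - 5*v + 4) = (v - 5)*(v - 1)*(v - 4)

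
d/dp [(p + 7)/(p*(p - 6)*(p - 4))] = (-2*p^3 - 11*p^2 + 140*p - 168)/(p^2*(p^4 - 20*p^3 + 148*p^2 - 480*p + 576))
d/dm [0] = 0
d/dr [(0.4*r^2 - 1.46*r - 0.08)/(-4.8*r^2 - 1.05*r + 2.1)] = (-7.428*r^2 + 0.912*r - 3.15)/(23.04*r^4 + 10.08*r^3 - 19.0575*r^2 - 4.41*r + 4.41)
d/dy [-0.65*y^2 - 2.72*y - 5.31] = -1.3*y - 2.72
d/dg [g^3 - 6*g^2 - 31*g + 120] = 3*g^2 - 12*g - 31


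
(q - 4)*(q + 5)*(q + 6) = q^3 + 7*q^2 - 14*q - 120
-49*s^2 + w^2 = (-7*s + w)*(7*s + w)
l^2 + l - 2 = (l - 1)*(l + 2)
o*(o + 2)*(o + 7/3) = o^3 + 13*o^2/3 + 14*o/3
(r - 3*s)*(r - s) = r^2 - 4*r*s + 3*s^2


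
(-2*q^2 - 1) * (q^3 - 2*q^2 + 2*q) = -2*q^5 + 4*q^4 - 5*q^3 + 2*q^2 - 2*q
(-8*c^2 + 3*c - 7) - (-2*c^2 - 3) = -6*c^2 + 3*c - 4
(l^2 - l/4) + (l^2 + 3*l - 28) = 2*l^2 + 11*l/4 - 28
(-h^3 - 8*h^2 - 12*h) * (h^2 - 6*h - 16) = -h^5 - 2*h^4 + 52*h^3 + 200*h^2 + 192*h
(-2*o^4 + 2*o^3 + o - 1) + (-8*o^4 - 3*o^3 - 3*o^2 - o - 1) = -10*o^4 - o^3 - 3*o^2 - 2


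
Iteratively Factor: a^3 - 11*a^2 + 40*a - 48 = (a - 4)*(a^2 - 7*a + 12) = (a - 4)^2*(a - 3)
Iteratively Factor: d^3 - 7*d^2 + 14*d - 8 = (d - 2)*(d^2 - 5*d + 4) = (d - 2)*(d - 1)*(d - 4)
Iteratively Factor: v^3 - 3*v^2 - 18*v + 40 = (v - 5)*(v^2 + 2*v - 8) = (v - 5)*(v - 2)*(v + 4)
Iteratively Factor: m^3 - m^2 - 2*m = (m)*(m^2 - m - 2) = m*(m - 2)*(m + 1)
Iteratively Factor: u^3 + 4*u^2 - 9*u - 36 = (u + 3)*(u^2 + u - 12) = (u + 3)*(u + 4)*(u - 3)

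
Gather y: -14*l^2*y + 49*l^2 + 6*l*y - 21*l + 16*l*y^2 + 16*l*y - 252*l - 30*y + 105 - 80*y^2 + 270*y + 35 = 49*l^2 - 273*l + y^2*(16*l - 80) + y*(-14*l^2 + 22*l + 240) + 140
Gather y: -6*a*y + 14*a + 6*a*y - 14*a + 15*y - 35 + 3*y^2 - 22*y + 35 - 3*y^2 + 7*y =0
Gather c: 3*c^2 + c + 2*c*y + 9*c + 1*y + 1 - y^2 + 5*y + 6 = 3*c^2 + c*(2*y + 10) - y^2 + 6*y + 7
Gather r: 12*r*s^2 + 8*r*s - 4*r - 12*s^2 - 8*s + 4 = r*(12*s^2 + 8*s - 4) - 12*s^2 - 8*s + 4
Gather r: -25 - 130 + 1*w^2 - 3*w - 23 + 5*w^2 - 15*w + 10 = 6*w^2 - 18*w - 168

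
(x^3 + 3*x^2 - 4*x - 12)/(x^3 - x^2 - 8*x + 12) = (x + 2)/(x - 2)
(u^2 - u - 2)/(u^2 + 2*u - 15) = (u^2 - u - 2)/(u^2 + 2*u - 15)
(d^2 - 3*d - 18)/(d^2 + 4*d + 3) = (d - 6)/(d + 1)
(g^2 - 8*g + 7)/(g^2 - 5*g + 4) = (g - 7)/(g - 4)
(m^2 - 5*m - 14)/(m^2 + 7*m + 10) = (m - 7)/(m + 5)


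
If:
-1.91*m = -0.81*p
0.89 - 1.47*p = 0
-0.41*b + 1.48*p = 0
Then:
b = 2.19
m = 0.26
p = 0.61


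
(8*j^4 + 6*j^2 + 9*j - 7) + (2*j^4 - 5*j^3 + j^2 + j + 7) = 10*j^4 - 5*j^3 + 7*j^2 + 10*j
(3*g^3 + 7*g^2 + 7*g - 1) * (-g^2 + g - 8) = -3*g^5 - 4*g^4 - 24*g^3 - 48*g^2 - 57*g + 8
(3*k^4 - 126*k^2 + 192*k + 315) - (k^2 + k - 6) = 3*k^4 - 127*k^2 + 191*k + 321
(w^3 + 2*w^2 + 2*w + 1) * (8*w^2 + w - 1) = 8*w^5 + 17*w^4 + 17*w^3 + 8*w^2 - w - 1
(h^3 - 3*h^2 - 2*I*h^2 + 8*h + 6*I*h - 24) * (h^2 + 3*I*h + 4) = h^5 - 3*h^4 + I*h^4 + 18*h^3 - 3*I*h^3 - 54*h^2 + 16*I*h^2 + 32*h - 48*I*h - 96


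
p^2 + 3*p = p*(p + 3)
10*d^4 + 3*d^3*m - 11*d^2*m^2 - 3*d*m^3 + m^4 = (-5*d + m)*(-d + m)*(d + m)*(2*d + m)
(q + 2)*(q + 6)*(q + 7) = q^3 + 15*q^2 + 68*q + 84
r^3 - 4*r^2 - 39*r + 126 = (r - 7)*(r - 3)*(r + 6)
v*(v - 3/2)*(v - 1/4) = v^3 - 7*v^2/4 + 3*v/8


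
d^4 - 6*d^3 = d^3*(d - 6)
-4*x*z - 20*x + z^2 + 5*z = (-4*x + z)*(z + 5)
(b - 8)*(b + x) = b^2 + b*x - 8*b - 8*x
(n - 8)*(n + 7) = n^2 - n - 56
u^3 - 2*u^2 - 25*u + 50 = (u - 5)*(u - 2)*(u + 5)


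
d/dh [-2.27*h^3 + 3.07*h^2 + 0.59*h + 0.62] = -6.81*h^2 + 6.14*h + 0.59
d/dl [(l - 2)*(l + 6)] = 2*l + 4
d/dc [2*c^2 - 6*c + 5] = 4*c - 6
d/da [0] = 0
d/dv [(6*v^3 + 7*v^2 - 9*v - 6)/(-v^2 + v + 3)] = (-6*v^4 + 12*v^3 + 52*v^2 + 30*v - 21)/(v^4 - 2*v^3 - 5*v^2 + 6*v + 9)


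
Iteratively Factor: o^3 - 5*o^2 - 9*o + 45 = (o + 3)*(o^2 - 8*o + 15) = (o - 3)*(o + 3)*(o - 5)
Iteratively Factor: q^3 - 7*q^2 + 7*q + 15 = (q - 3)*(q^2 - 4*q - 5) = (q - 3)*(q + 1)*(q - 5)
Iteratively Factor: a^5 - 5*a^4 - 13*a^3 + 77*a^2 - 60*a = (a - 1)*(a^4 - 4*a^3 - 17*a^2 + 60*a) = (a - 3)*(a - 1)*(a^3 - a^2 - 20*a) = (a - 3)*(a - 1)*(a + 4)*(a^2 - 5*a) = (a - 5)*(a - 3)*(a - 1)*(a + 4)*(a)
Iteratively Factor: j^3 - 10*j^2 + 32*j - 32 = (j - 4)*(j^2 - 6*j + 8) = (j - 4)*(j - 2)*(j - 4)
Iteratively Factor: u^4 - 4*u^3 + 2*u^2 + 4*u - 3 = (u - 3)*(u^3 - u^2 - u + 1) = (u - 3)*(u - 1)*(u^2 - 1) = (u - 3)*(u - 1)^2*(u + 1)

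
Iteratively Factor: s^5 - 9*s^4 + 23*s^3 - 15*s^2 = (s)*(s^4 - 9*s^3 + 23*s^2 - 15*s) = s*(s - 5)*(s^3 - 4*s^2 + 3*s) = s*(s - 5)*(s - 3)*(s^2 - s) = s^2*(s - 5)*(s - 3)*(s - 1)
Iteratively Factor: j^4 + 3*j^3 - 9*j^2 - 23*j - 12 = (j + 1)*(j^3 + 2*j^2 - 11*j - 12) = (j + 1)*(j + 4)*(j^2 - 2*j - 3) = (j + 1)^2*(j + 4)*(j - 3)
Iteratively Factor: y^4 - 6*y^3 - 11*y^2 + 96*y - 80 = (y + 4)*(y^3 - 10*y^2 + 29*y - 20) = (y - 4)*(y + 4)*(y^2 - 6*y + 5) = (y - 5)*(y - 4)*(y + 4)*(y - 1)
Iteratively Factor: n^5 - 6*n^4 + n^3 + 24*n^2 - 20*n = (n)*(n^4 - 6*n^3 + n^2 + 24*n - 20) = n*(n - 5)*(n^3 - n^2 - 4*n + 4) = n*(n - 5)*(n - 2)*(n^2 + n - 2) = n*(n - 5)*(n - 2)*(n - 1)*(n + 2)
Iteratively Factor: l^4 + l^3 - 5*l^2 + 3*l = (l - 1)*(l^3 + 2*l^2 - 3*l) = l*(l - 1)*(l^2 + 2*l - 3) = l*(l - 1)^2*(l + 3)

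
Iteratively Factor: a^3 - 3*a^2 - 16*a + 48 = (a - 4)*(a^2 + a - 12) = (a - 4)*(a - 3)*(a + 4)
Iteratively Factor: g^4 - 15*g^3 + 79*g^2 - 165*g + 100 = (g - 5)*(g^3 - 10*g^2 + 29*g - 20) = (g - 5)*(g - 1)*(g^2 - 9*g + 20) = (g - 5)^2*(g - 1)*(g - 4)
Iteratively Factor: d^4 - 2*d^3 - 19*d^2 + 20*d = (d)*(d^3 - 2*d^2 - 19*d + 20) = d*(d - 5)*(d^2 + 3*d - 4) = d*(d - 5)*(d - 1)*(d + 4)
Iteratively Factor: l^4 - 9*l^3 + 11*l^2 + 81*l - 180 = (l - 5)*(l^3 - 4*l^2 - 9*l + 36) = (l - 5)*(l - 4)*(l^2 - 9) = (l - 5)*(l - 4)*(l - 3)*(l + 3)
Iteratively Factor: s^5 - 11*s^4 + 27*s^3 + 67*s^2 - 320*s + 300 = (s - 5)*(s^4 - 6*s^3 - 3*s^2 + 52*s - 60) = (s - 5)^2*(s^3 - s^2 - 8*s + 12) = (s - 5)^2*(s - 2)*(s^2 + s - 6) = (s - 5)^2*(s - 2)^2*(s + 3)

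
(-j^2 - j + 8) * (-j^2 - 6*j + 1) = j^4 + 7*j^3 - 3*j^2 - 49*j + 8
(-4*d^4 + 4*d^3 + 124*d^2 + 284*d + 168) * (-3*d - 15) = 12*d^5 + 48*d^4 - 432*d^3 - 2712*d^2 - 4764*d - 2520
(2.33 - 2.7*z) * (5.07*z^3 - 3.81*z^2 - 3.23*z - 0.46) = -13.689*z^4 + 22.1001*z^3 - 0.1563*z^2 - 6.2839*z - 1.0718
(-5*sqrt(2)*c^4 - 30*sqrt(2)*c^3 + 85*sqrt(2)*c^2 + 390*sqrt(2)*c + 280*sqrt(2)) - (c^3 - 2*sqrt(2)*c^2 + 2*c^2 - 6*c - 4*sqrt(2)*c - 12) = -5*sqrt(2)*c^4 - 30*sqrt(2)*c^3 - c^3 - 2*c^2 + 87*sqrt(2)*c^2 + 6*c + 394*sqrt(2)*c + 12 + 280*sqrt(2)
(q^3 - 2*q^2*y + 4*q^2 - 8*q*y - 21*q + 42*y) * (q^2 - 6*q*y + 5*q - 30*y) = q^5 - 8*q^4*y + 9*q^4 + 12*q^3*y^2 - 72*q^3*y - q^3 + 108*q^2*y^2 + 8*q^2*y - 105*q^2 - 12*q*y^2 + 840*q*y - 1260*y^2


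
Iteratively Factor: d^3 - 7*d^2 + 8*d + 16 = (d + 1)*(d^2 - 8*d + 16) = (d - 4)*(d + 1)*(d - 4)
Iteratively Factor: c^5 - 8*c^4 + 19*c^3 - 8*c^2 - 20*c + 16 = (c - 1)*(c^4 - 7*c^3 + 12*c^2 + 4*c - 16) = (c - 4)*(c - 1)*(c^3 - 3*c^2 + 4) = (c - 4)*(c - 2)*(c - 1)*(c^2 - c - 2) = (c - 4)*(c - 2)^2*(c - 1)*(c + 1)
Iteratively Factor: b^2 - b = (b)*(b - 1)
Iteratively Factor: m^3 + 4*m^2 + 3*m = (m + 3)*(m^2 + m) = m*(m + 3)*(m + 1)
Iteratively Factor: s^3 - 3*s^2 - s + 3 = (s - 1)*(s^2 - 2*s - 3) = (s - 3)*(s - 1)*(s + 1)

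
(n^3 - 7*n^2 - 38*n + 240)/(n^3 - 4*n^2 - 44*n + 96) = (n - 5)/(n - 2)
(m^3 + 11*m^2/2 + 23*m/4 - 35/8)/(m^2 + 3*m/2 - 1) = (m^2 + 6*m + 35/4)/(m + 2)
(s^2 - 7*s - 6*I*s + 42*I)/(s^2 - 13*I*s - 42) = (s - 7)/(s - 7*I)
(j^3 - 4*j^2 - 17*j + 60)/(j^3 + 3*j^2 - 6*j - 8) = (j^2 - 8*j + 15)/(j^2 - j - 2)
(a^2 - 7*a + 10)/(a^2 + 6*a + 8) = (a^2 - 7*a + 10)/(a^2 + 6*a + 8)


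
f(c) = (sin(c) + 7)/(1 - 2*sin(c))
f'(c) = cos(c)/(1 - 2*sin(c)) + 2*(sin(c) + 7)*cos(c)/(1 - 2*sin(c))^2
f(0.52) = 1201.48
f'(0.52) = 334341.05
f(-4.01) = -14.74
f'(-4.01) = -34.95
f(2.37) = -19.51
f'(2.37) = -69.07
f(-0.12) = 5.55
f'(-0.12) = 9.69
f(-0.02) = 6.71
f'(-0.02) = 13.87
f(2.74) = 33.87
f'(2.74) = -289.91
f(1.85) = -8.63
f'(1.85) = -4.86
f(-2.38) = 2.65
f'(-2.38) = -1.92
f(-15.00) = 2.76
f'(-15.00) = -2.15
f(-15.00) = 2.76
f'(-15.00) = -2.15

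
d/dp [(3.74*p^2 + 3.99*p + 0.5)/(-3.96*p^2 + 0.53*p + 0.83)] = (17.7826*p^2 + 10.1684*p + 3.0467)/(15.6816*p^4 - 4.1976*p^3 - 6.2927*p^2 + 0.8798*p + 0.6889)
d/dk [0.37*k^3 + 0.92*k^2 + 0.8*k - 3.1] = 1.11*k^2 + 1.84*k + 0.8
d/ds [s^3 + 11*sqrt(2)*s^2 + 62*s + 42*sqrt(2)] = 3*s^2 + 22*sqrt(2)*s + 62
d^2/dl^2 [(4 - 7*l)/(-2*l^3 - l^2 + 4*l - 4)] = 2*(4*(7*l - 4)*(3*l^2 + l - 2)^2 + (-42*l^2 - 14*l - (6*l + 1)*(7*l - 4) + 28)*(2*l^3 + l^2 - 4*l + 4))/(2*l^3 + l^2 - 4*l + 4)^3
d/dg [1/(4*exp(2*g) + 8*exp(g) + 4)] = -(exp(g) + 1)*exp(g)/(2*(exp(2*g) + 2*exp(g) + 1)^2)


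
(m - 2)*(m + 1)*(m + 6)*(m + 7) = m^4 + 12*m^3 + 27*m^2 - 68*m - 84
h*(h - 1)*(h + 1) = h^3 - h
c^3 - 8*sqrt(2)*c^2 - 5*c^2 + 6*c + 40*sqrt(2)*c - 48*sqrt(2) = (c - 3)*(c - 2)*(c - 8*sqrt(2))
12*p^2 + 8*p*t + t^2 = (2*p + t)*(6*p + t)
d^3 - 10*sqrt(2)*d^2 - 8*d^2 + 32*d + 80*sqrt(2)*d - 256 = (d - 8)*(d - 8*sqrt(2))*(d - 2*sqrt(2))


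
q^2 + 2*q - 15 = (q - 3)*(q + 5)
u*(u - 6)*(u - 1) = u^3 - 7*u^2 + 6*u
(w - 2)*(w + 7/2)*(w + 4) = w^3 + 11*w^2/2 - w - 28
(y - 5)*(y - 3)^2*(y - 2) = y^4 - 13*y^3 + 61*y^2 - 123*y + 90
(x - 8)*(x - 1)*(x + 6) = x^3 - 3*x^2 - 46*x + 48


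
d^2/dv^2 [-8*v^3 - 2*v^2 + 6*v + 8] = -48*v - 4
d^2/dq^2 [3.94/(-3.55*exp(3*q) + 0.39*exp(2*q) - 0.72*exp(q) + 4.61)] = (-3.94*(10.65*exp(2*q) - 0.78*exp(q) + 0.72)*(21.3*exp(2*q) - 1.56*exp(q) + 1.44)*exp(q) + (125.883*exp(2*q) - 6.1464*exp(q) + 2.8368)*(3.55*exp(3*q) - 0.39*exp(2*q) + 0.72*exp(q) - 4.61))*exp(q)/(3.55*exp(3*q) - 0.39*exp(2*q) + 0.72*exp(q) - 4.61)^3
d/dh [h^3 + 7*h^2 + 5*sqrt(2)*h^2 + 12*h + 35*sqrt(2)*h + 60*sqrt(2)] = 3*h^2 + 14*h + 10*sqrt(2)*h + 12 + 35*sqrt(2)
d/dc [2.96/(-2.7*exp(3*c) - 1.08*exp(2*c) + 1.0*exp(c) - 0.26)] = (23.976*exp(2*c) + 6.3936*exp(c) - 2.96)*exp(c)/(2.7*exp(3*c) + 1.08*exp(2*c) - 1.0*exp(c) + 0.26)^2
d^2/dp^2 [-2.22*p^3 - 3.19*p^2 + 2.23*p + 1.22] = -13.32*p - 6.38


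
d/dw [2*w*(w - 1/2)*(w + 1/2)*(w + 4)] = 8*w^3 + 24*w^2 - w - 2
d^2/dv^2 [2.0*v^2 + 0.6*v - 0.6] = 4.00000000000000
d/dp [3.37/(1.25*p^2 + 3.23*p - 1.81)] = (-8.425*p - 10.8851)/(1.25*p^2 + 3.23*p - 1.81)^2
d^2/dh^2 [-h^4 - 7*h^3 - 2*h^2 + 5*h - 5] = -12*h^2 - 42*h - 4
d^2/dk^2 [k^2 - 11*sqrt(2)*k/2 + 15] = 2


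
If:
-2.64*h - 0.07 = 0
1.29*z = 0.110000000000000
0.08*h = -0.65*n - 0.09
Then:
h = -0.03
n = -0.14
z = 0.09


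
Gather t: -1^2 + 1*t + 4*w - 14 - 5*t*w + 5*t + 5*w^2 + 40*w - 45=t*(6 - 5*w) + 5*w^2 + 44*w - 60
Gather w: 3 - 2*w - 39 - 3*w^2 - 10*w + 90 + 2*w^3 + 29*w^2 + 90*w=2*w^3 + 26*w^2 + 78*w + 54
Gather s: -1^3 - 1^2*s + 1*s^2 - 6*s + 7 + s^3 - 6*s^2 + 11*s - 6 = s^3 - 5*s^2 + 4*s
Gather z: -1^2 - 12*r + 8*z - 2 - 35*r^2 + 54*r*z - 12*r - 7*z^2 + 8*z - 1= -35*r^2 - 24*r - 7*z^2 + z*(54*r + 16) - 4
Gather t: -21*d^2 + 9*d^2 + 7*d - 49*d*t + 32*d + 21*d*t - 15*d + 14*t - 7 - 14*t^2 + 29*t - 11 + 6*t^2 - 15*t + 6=-12*d^2 + 24*d - 8*t^2 + t*(28 - 28*d) - 12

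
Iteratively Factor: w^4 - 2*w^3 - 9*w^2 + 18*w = (w - 3)*(w^3 + w^2 - 6*w) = (w - 3)*(w - 2)*(w^2 + 3*w) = (w - 3)*(w - 2)*(w + 3)*(w)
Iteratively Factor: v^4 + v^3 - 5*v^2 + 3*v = (v)*(v^3 + v^2 - 5*v + 3) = v*(v - 1)*(v^2 + 2*v - 3) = v*(v - 1)*(v + 3)*(v - 1)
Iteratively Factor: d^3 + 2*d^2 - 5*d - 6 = (d + 1)*(d^2 + d - 6) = (d - 2)*(d + 1)*(d + 3)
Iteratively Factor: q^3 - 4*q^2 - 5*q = (q + 1)*(q^2 - 5*q) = q*(q + 1)*(q - 5)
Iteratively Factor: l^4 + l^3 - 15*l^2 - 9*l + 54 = (l + 3)*(l^3 - 2*l^2 - 9*l + 18) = (l - 3)*(l + 3)*(l^2 + l - 6) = (l - 3)*(l - 2)*(l + 3)*(l + 3)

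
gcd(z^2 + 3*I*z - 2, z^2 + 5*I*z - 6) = z + 2*I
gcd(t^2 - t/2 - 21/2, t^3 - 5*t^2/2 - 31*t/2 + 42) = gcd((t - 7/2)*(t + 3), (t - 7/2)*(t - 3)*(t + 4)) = t - 7/2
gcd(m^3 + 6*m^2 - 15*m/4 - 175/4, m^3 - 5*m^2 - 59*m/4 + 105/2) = m^2 + m - 35/4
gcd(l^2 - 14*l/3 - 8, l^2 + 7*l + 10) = 1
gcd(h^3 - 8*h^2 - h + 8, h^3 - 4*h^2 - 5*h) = h + 1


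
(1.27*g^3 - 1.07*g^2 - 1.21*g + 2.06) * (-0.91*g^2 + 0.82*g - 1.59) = -1.1557*g^5 + 2.0151*g^4 - 1.7956*g^3 - 1.1655*g^2 + 3.6131*g - 3.2754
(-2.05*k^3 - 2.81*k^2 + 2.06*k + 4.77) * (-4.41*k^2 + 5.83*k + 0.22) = 9.0405*k^5 + 0.440600000000002*k^4 - 25.9179*k^3 - 9.6441*k^2 + 28.2623*k + 1.0494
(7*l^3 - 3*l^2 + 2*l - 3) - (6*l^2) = 7*l^3 - 9*l^2 + 2*l - 3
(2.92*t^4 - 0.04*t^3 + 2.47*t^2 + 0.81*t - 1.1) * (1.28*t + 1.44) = 3.7376*t^5 + 4.1536*t^4 + 3.104*t^3 + 4.5936*t^2 - 0.2416*t - 1.584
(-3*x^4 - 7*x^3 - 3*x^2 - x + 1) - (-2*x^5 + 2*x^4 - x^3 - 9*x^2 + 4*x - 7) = 2*x^5 - 5*x^4 - 6*x^3 + 6*x^2 - 5*x + 8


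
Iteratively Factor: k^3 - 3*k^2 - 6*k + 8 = (k - 4)*(k^2 + k - 2) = (k - 4)*(k + 2)*(k - 1)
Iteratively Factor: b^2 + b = (b + 1)*(b)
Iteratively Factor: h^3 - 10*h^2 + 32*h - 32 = (h - 4)*(h^2 - 6*h + 8) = (h - 4)^2*(h - 2)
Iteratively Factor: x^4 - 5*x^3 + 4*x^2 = (x)*(x^3 - 5*x^2 + 4*x) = x*(x - 1)*(x^2 - 4*x) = x^2*(x - 1)*(x - 4)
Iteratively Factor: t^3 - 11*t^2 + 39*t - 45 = (t - 5)*(t^2 - 6*t + 9) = (t - 5)*(t - 3)*(t - 3)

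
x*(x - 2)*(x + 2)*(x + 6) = x^4 + 6*x^3 - 4*x^2 - 24*x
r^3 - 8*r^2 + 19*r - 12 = (r - 4)*(r - 3)*(r - 1)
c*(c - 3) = c^2 - 3*c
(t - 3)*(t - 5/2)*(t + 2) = t^3 - 7*t^2/2 - 7*t/2 + 15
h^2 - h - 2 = (h - 2)*(h + 1)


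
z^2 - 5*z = z*(z - 5)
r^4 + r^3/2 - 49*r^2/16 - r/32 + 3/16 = (r - 3/2)*(r - 1/4)*(r + 1/4)*(r + 2)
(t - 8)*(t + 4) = t^2 - 4*t - 32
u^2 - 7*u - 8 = (u - 8)*(u + 1)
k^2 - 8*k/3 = k*(k - 8/3)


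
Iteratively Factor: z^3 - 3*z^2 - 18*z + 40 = (z + 4)*(z^2 - 7*z + 10) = (z - 2)*(z + 4)*(z - 5)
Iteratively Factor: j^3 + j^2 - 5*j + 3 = (j - 1)*(j^2 + 2*j - 3) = (j - 1)*(j + 3)*(j - 1)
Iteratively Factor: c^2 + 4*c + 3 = (c + 3)*(c + 1)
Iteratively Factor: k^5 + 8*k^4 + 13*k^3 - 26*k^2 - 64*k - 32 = (k - 2)*(k^4 + 10*k^3 + 33*k^2 + 40*k + 16) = (k - 2)*(k + 4)*(k^3 + 6*k^2 + 9*k + 4) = (k - 2)*(k + 1)*(k + 4)*(k^2 + 5*k + 4) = (k - 2)*(k + 1)*(k + 4)^2*(k + 1)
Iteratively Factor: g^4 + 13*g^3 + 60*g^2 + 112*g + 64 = (g + 4)*(g^3 + 9*g^2 + 24*g + 16) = (g + 4)^2*(g^2 + 5*g + 4) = (g + 1)*(g + 4)^2*(g + 4)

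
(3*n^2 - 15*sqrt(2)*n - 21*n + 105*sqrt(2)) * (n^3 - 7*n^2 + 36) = 3*n^5 - 42*n^4 - 15*sqrt(2)*n^4 + 147*n^3 + 210*sqrt(2)*n^3 - 735*sqrt(2)*n^2 + 108*n^2 - 540*sqrt(2)*n - 756*n + 3780*sqrt(2)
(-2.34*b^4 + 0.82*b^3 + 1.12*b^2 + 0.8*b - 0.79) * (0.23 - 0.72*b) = 1.6848*b^5 - 1.1286*b^4 - 0.6178*b^3 - 0.3184*b^2 + 0.7528*b - 0.1817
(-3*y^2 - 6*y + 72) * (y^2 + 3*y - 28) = -3*y^4 - 15*y^3 + 138*y^2 + 384*y - 2016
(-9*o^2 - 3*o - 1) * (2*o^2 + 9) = -18*o^4 - 6*o^3 - 83*o^2 - 27*o - 9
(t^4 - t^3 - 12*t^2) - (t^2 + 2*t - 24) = t^4 - t^3 - 13*t^2 - 2*t + 24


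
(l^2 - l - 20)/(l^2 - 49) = (l^2 - l - 20)/(l^2 - 49)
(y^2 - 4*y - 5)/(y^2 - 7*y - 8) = (y - 5)/(y - 8)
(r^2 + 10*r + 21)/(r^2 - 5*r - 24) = (r + 7)/(r - 8)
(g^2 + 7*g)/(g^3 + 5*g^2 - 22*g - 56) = g/(g^2 - 2*g - 8)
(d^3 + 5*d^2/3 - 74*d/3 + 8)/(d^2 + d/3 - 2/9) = 3*(d^2 + 2*d - 24)/(3*d + 2)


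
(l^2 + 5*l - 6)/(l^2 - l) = (l + 6)/l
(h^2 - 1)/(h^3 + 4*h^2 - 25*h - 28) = (h - 1)/(h^2 + 3*h - 28)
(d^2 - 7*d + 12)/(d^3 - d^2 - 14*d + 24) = (d - 4)/(d^2 + 2*d - 8)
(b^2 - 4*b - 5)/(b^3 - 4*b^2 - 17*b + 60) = (b + 1)/(b^2 + b - 12)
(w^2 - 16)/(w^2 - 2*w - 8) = (w + 4)/(w + 2)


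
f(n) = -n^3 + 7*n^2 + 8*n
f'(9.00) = -109.00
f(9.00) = -90.00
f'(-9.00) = -361.00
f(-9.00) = 1224.00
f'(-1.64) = -23.03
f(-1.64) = 10.12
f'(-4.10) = -99.83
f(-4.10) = 153.79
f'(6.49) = -27.50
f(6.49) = 73.40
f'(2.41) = 24.32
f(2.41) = 45.94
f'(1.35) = 21.43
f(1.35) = 21.10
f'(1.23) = 20.68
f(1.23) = 18.57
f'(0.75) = 16.81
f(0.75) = 9.52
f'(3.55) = 19.89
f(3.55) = 71.88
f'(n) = -3*n^2 + 14*n + 8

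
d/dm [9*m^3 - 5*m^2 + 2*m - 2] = 27*m^2 - 10*m + 2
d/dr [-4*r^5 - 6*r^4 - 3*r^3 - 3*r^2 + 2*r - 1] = -20*r^4 - 24*r^3 - 9*r^2 - 6*r + 2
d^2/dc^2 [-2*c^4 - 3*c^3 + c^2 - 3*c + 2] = -24*c^2 - 18*c + 2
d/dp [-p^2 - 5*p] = -2*p - 5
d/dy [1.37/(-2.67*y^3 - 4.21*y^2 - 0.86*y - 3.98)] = (10.9737*y^2 + 11.5354*y + 1.1782)/(2.67*y^3 + 4.21*y^2 + 0.86*y + 3.98)^2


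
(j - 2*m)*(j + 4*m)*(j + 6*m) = j^3 + 8*j^2*m + 4*j*m^2 - 48*m^3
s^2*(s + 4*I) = s^3 + 4*I*s^2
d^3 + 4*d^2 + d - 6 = (d - 1)*(d + 2)*(d + 3)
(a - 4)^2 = a^2 - 8*a + 16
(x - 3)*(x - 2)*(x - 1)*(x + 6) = x^4 - 25*x^2 + 60*x - 36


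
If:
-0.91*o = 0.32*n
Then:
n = -2.84375*o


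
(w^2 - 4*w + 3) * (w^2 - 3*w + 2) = w^4 - 7*w^3 + 17*w^2 - 17*w + 6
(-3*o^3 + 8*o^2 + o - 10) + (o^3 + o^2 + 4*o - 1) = -2*o^3 + 9*o^2 + 5*o - 11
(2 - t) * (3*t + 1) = -3*t^2 + 5*t + 2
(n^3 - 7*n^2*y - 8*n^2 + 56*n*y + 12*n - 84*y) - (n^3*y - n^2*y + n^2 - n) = -n^3*y + n^3 - 6*n^2*y - 9*n^2 + 56*n*y + 13*n - 84*y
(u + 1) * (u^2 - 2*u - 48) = u^3 - u^2 - 50*u - 48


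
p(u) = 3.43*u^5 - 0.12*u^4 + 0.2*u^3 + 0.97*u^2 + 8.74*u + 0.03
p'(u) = 17.15*u^4 - 0.48*u^3 + 0.6*u^2 + 1.94*u + 8.74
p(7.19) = 65774.72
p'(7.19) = 45708.44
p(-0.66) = -5.83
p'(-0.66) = 11.11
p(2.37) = 281.54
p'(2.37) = 551.39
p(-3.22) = -1224.97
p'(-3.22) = 1868.43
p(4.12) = 4103.66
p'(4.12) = 4934.78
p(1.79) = 81.73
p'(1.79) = 187.45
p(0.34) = 3.14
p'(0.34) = 9.68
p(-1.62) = -51.53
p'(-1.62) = 127.33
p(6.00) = 26646.75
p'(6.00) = 22164.70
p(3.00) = 864.15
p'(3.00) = 1396.15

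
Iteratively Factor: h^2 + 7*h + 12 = (h + 4)*(h + 3)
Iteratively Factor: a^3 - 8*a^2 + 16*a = (a - 4)*(a^2 - 4*a) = a*(a - 4)*(a - 4)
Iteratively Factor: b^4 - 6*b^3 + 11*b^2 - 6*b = (b - 3)*(b^3 - 3*b^2 + 2*b) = b*(b - 3)*(b^2 - 3*b + 2) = b*(b - 3)*(b - 1)*(b - 2)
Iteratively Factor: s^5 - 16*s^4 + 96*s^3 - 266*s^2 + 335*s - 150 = (s - 2)*(s^4 - 14*s^3 + 68*s^2 - 130*s + 75) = (s - 5)*(s - 2)*(s^3 - 9*s^2 + 23*s - 15) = (s - 5)*(s - 3)*(s - 2)*(s^2 - 6*s + 5) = (s - 5)^2*(s - 3)*(s - 2)*(s - 1)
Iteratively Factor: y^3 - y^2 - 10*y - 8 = (y + 2)*(y^2 - 3*y - 4) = (y - 4)*(y + 2)*(y + 1)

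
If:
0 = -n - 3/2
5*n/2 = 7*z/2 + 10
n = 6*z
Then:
No Solution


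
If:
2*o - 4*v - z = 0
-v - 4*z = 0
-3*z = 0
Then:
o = 0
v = 0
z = 0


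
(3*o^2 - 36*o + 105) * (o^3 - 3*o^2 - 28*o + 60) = 3*o^5 - 45*o^4 + 129*o^3 + 873*o^2 - 5100*o + 6300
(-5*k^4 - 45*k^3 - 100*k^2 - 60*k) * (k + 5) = -5*k^5 - 70*k^4 - 325*k^3 - 560*k^2 - 300*k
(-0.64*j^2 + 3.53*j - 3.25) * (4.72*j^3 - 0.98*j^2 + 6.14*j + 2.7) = -3.0208*j^5 + 17.2888*j^4 - 22.729*j^3 + 23.1312*j^2 - 10.424*j - 8.775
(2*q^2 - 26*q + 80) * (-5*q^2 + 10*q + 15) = -10*q^4 + 150*q^3 - 630*q^2 + 410*q + 1200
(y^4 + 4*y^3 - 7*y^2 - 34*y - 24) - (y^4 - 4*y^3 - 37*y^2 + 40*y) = 8*y^3 + 30*y^2 - 74*y - 24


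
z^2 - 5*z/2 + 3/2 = (z - 3/2)*(z - 1)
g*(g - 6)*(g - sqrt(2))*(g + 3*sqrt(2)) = g^4 - 6*g^3 + 2*sqrt(2)*g^3 - 12*sqrt(2)*g^2 - 6*g^2 + 36*g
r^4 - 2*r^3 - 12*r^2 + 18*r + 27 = (r - 3)^2*(r + 1)*(r + 3)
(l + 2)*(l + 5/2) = l^2 + 9*l/2 + 5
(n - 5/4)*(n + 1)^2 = n^3 + 3*n^2/4 - 3*n/2 - 5/4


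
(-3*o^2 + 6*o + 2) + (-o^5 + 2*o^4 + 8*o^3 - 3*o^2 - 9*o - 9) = -o^5 + 2*o^4 + 8*o^3 - 6*o^2 - 3*o - 7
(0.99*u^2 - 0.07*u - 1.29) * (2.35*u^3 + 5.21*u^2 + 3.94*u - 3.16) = 2.3265*u^5 + 4.9934*u^4 + 0.5044*u^3 - 10.1251*u^2 - 4.8614*u + 4.0764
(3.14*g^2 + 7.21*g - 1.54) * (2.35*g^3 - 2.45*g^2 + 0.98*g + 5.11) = 7.379*g^5 + 9.2505*g^4 - 18.2063*g^3 + 26.8842*g^2 + 35.3339*g - 7.8694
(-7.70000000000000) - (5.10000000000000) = -12.8000000000000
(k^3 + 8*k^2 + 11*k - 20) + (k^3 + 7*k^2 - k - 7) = 2*k^3 + 15*k^2 + 10*k - 27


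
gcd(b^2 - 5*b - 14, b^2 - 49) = b - 7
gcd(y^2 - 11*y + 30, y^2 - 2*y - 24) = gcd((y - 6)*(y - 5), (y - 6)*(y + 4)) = y - 6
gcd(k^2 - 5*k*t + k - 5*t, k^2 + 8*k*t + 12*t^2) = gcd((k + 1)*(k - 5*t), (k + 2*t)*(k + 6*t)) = 1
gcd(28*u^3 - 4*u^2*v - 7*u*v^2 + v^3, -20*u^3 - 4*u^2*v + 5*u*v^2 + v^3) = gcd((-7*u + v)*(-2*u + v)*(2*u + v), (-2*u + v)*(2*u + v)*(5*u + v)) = 4*u^2 - v^2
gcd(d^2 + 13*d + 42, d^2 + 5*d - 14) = d + 7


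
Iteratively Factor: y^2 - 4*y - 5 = (y + 1)*(y - 5)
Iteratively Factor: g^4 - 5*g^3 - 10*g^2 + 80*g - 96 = (g - 2)*(g^3 - 3*g^2 - 16*g + 48) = (g - 2)*(g + 4)*(g^2 - 7*g + 12) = (g - 3)*(g - 2)*(g + 4)*(g - 4)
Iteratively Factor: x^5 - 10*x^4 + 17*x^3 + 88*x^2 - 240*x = (x + 3)*(x^4 - 13*x^3 + 56*x^2 - 80*x) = (x - 5)*(x + 3)*(x^3 - 8*x^2 + 16*x) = (x - 5)*(x - 4)*(x + 3)*(x^2 - 4*x) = x*(x - 5)*(x - 4)*(x + 3)*(x - 4)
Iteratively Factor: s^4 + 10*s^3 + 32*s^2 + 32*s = (s + 4)*(s^3 + 6*s^2 + 8*s) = (s + 4)^2*(s^2 + 2*s) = s*(s + 4)^2*(s + 2)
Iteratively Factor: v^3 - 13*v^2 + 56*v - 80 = (v - 4)*(v^2 - 9*v + 20) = (v - 5)*(v - 4)*(v - 4)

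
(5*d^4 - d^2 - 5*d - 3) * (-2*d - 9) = -10*d^5 - 45*d^4 + 2*d^3 + 19*d^2 + 51*d + 27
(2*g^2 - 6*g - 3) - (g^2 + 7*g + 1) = g^2 - 13*g - 4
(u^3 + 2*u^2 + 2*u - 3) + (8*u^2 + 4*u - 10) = u^3 + 10*u^2 + 6*u - 13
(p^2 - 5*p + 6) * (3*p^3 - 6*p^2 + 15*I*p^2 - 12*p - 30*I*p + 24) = 3*p^5 - 21*p^4 + 15*I*p^4 + 36*p^3 - 105*I*p^3 + 48*p^2 + 240*I*p^2 - 192*p - 180*I*p + 144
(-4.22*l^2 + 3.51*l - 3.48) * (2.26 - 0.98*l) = 4.1356*l^3 - 12.977*l^2 + 11.343*l - 7.8648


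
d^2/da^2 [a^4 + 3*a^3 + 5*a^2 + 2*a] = 12*a^2 + 18*a + 10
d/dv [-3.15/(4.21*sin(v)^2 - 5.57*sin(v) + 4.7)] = (26.523*sin(v) - 17.5455)*cos(v)/(4.21*sin(v)^2 - 5.57*sin(v) + 4.7)^2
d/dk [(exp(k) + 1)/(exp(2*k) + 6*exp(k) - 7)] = (-2*(exp(k) + 1)*(exp(k) + 3) + exp(2*k) + 6*exp(k) - 7)*exp(k)/(exp(2*k) + 6*exp(k) - 7)^2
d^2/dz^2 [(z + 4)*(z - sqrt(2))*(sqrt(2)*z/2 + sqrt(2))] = sqrt(2)*(3*z - sqrt(2) + 6)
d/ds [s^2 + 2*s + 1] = 2*s + 2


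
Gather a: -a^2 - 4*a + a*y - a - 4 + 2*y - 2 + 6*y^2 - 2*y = -a^2 + a*(y - 5) + 6*y^2 - 6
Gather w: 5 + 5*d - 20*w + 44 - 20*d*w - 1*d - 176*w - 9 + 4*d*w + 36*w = 4*d + w*(-16*d - 160) + 40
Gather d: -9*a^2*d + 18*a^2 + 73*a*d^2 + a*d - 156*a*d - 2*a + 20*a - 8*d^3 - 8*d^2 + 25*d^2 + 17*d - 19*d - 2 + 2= 18*a^2 + 18*a - 8*d^3 + d^2*(73*a + 17) + d*(-9*a^2 - 155*a - 2)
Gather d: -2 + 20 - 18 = 0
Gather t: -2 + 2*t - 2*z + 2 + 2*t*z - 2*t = 2*t*z - 2*z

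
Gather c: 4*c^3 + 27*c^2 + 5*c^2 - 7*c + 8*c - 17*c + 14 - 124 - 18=4*c^3 + 32*c^2 - 16*c - 128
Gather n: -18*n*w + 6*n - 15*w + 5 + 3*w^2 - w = n*(6 - 18*w) + 3*w^2 - 16*w + 5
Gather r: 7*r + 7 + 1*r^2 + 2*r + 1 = r^2 + 9*r + 8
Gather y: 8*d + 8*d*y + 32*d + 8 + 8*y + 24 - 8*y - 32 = 8*d*y + 40*d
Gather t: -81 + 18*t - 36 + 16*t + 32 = 34*t - 85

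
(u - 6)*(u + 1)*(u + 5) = u^3 - 31*u - 30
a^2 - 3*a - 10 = (a - 5)*(a + 2)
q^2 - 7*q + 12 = (q - 4)*(q - 3)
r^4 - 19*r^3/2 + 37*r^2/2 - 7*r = r*(r - 7)*(r - 2)*(r - 1/2)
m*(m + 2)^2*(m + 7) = m^4 + 11*m^3 + 32*m^2 + 28*m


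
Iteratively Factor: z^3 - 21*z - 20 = (z + 1)*(z^2 - z - 20) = (z - 5)*(z + 1)*(z + 4)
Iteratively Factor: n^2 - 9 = (n + 3)*(n - 3)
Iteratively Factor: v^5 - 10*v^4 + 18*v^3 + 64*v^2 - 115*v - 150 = (v - 5)*(v^4 - 5*v^3 - 7*v^2 + 29*v + 30) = (v - 5)*(v - 3)*(v^3 - 2*v^2 - 13*v - 10) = (v - 5)*(v - 3)*(v + 2)*(v^2 - 4*v - 5) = (v - 5)*(v - 3)*(v + 1)*(v + 2)*(v - 5)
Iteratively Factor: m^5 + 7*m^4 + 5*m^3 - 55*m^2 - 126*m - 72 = (m + 2)*(m^4 + 5*m^3 - 5*m^2 - 45*m - 36) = (m + 2)*(m + 3)*(m^3 + 2*m^2 - 11*m - 12) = (m + 1)*(m + 2)*(m + 3)*(m^2 + m - 12) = (m - 3)*(m + 1)*(m + 2)*(m + 3)*(m + 4)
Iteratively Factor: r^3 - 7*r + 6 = (r + 3)*(r^2 - 3*r + 2) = (r - 2)*(r + 3)*(r - 1)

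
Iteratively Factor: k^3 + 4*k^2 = (k)*(k^2 + 4*k) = k^2*(k + 4)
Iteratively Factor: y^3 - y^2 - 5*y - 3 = (y + 1)*(y^2 - 2*y - 3) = (y + 1)^2*(y - 3)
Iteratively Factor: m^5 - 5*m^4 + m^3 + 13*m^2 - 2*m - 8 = (m - 2)*(m^4 - 3*m^3 - 5*m^2 + 3*m + 4) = (m - 2)*(m + 1)*(m^3 - 4*m^2 - m + 4) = (m - 2)*(m + 1)^2*(m^2 - 5*m + 4) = (m - 2)*(m - 1)*(m + 1)^2*(m - 4)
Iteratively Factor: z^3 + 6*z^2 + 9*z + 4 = (z + 1)*(z^2 + 5*z + 4) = (z + 1)*(z + 4)*(z + 1)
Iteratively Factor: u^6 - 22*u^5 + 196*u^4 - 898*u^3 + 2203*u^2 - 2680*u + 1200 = (u - 5)*(u^5 - 17*u^4 + 111*u^3 - 343*u^2 + 488*u - 240) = (u - 5)*(u - 4)*(u^4 - 13*u^3 + 59*u^2 - 107*u + 60) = (u - 5)*(u - 4)^2*(u^3 - 9*u^2 + 23*u - 15) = (u - 5)^2*(u - 4)^2*(u^2 - 4*u + 3) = (u - 5)^2*(u - 4)^2*(u - 1)*(u - 3)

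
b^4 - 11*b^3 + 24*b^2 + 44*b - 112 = (b - 7)*(b - 4)*(b - 2)*(b + 2)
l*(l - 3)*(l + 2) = l^3 - l^2 - 6*l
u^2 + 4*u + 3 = (u + 1)*(u + 3)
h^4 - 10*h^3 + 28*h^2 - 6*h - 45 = (h - 5)*(h - 3)^2*(h + 1)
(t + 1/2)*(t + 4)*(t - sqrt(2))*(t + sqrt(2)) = t^4 + 9*t^3/2 - 9*t - 4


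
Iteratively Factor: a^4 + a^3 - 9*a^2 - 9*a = (a)*(a^3 + a^2 - 9*a - 9) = a*(a - 3)*(a^2 + 4*a + 3) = a*(a - 3)*(a + 1)*(a + 3)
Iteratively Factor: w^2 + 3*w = (w)*(w + 3)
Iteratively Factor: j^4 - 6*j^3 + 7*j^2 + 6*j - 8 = (j - 2)*(j^3 - 4*j^2 - j + 4) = (j - 2)*(j + 1)*(j^2 - 5*j + 4) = (j - 4)*(j - 2)*(j + 1)*(j - 1)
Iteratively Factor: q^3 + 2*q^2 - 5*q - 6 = (q + 3)*(q^2 - q - 2) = (q + 1)*(q + 3)*(q - 2)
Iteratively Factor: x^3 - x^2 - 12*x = (x - 4)*(x^2 + 3*x) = (x - 4)*(x + 3)*(x)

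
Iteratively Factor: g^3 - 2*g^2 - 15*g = (g - 5)*(g^2 + 3*g) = (g - 5)*(g + 3)*(g)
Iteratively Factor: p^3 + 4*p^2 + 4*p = (p)*(p^2 + 4*p + 4) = p*(p + 2)*(p + 2)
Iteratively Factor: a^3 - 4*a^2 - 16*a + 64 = (a - 4)*(a^2 - 16) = (a - 4)^2*(a + 4)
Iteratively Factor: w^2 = (w)*(w)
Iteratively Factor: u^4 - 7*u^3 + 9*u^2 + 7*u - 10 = (u + 1)*(u^3 - 8*u^2 + 17*u - 10) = (u - 1)*(u + 1)*(u^2 - 7*u + 10) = (u - 2)*(u - 1)*(u + 1)*(u - 5)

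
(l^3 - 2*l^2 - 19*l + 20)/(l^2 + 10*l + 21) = (l^3 - 2*l^2 - 19*l + 20)/(l^2 + 10*l + 21)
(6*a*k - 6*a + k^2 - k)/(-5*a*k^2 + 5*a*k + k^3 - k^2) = (-6*a - k)/(k*(5*a - k))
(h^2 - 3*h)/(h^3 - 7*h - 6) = h/(h^2 + 3*h + 2)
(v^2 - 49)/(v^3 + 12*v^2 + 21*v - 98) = (v - 7)/(v^2 + 5*v - 14)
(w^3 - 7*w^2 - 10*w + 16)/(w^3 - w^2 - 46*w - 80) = (w - 1)/(w + 5)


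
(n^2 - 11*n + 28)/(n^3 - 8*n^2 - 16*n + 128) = (n - 7)/(n^2 - 4*n - 32)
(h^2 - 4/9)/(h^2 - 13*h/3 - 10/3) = (h - 2/3)/(h - 5)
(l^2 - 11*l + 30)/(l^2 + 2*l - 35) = (l - 6)/(l + 7)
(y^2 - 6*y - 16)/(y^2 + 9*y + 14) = (y - 8)/(y + 7)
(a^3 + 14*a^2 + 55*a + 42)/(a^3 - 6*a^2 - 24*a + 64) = (a^3 + 14*a^2 + 55*a + 42)/(a^3 - 6*a^2 - 24*a + 64)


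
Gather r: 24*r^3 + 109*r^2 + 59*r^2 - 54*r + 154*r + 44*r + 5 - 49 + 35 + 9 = 24*r^3 + 168*r^2 + 144*r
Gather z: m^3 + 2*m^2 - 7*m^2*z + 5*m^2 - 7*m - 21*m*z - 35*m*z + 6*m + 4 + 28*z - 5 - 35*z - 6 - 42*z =m^3 + 7*m^2 - m + z*(-7*m^2 - 56*m - 49) - 7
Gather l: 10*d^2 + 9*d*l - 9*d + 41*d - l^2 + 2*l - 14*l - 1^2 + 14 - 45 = 10*d^2 + 32*d - l^2 + l*(9*d - 12) - 32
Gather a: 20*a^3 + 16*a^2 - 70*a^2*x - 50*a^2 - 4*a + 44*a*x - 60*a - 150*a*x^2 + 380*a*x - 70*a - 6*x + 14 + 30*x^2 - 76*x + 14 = 20*a^3 + a^2*(-70*x - 34) + a*(-150*x^2 + 424*x - 134) + 30*x^2 - 82*x + 28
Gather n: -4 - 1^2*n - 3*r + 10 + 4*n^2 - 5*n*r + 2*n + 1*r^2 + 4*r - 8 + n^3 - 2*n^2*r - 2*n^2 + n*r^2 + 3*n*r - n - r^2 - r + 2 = n^3 + n^2*(2 - 2*r) + n*(r^2 - 2*r)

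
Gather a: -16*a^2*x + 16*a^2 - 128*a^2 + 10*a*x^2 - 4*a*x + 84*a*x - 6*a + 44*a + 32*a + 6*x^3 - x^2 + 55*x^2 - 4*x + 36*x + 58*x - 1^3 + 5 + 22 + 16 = a^2*(-16*x - 112) + a*(10*x^2 + 80*x + 70) + 6*x^3 + 54*x^2 + 90*x + 42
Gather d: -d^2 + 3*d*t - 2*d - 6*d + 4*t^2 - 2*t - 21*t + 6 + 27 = -d^2 + d*(3*t - 8) + 4*t^2 - 23*t + 33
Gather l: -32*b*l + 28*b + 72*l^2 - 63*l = 28*b + 72*l^2 + l*(-32*b - 63)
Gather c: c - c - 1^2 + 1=0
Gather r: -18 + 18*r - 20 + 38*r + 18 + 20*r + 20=76*r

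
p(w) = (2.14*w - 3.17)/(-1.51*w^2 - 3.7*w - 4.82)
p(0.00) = 0.66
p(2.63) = -0.10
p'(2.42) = -0.05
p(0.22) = 0.47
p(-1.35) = 2.35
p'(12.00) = 0.00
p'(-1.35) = -0.49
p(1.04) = 0.09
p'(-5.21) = 0.16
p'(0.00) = -0.95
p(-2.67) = 1.56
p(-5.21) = 0.54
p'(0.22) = -0.74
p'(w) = (2.14*w - 3.17)*(3.02*w + 3.7)/(-1.51*w^2 - 3.7*w - 4.82)^2 + 2.14/(-1.51*w^2 - 3.7*w - 4.82)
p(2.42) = -0.09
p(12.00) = -0.08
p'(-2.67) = 0.82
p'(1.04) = -0.27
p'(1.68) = -0.12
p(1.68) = -0.03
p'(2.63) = -0.04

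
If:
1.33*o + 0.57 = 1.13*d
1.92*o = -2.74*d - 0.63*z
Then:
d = 0.188241769582717 - 0.144122604836768*z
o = -0.122450032680863*z - 0.268636692008669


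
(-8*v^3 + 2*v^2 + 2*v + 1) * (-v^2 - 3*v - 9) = 8*v^5 + 22*v^4 + 64*v^3 - 25*v^2 - 21*v - 9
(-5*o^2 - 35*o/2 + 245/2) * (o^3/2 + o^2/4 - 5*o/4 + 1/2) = -5*o^5/2 - 10*o^4 + 505*o^3/8 + 50*o^2 - 1295*o/8 + 245/4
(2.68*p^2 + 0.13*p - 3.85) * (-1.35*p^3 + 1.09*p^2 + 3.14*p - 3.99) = -3.618*p^5 + 2.7457*p^4 + 13.7544*p^3 - 14.4815*p^2 - 12.6077*p + 15.3615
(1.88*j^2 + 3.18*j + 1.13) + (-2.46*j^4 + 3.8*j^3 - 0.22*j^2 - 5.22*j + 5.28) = -2.46*j^4 + 3.8*j^3 + 1.66*j^2 - 2.04*j + 6.41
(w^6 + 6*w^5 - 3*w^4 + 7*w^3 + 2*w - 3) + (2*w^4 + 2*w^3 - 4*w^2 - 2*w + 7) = w^6 + 6*w^5 - w^4 + 9*w^3 - 4*w^2 + 4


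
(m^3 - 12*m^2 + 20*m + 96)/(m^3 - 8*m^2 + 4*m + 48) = (m - 8)/(m - 4)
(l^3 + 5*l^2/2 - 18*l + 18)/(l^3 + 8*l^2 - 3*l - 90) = (l^2 - 7*l/2 + 3)/(l^2 + 2*l - 15)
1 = 1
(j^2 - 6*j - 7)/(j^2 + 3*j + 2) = (j - 7)/(j + 2)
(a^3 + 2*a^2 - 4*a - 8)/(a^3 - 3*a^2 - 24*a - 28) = (a - 2)/(a - 7)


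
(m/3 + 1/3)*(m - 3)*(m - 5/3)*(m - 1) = m^4/3 - 14*m^3/9 + 4*m^2/3 + 14*m/9 - 5/3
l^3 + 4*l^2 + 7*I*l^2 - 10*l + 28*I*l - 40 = (l + 4)*(l + 2*I)*(l + 5*I)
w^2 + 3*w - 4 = (w - 1)*(w + 4)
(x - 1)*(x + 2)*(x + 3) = x^3 + 4*x^2 + x - 6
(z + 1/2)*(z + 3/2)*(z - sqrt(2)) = z^3 - sqrt(2)*z^2 + 2*z^2 - 2*sqrt(2)*z + 3*z/4 - 3*sqrt(2)/4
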